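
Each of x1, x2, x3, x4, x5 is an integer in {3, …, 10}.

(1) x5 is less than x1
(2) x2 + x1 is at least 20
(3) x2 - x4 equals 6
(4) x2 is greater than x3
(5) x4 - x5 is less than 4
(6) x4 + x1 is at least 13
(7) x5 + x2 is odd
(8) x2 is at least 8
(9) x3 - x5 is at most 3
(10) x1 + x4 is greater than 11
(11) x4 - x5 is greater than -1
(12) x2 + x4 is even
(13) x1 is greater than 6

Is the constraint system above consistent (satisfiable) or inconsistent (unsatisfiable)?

Take x1 = 10, x2 = 10, x3 = 4, x4 = 4, x5 = 3. Then constraint 2: x2 + x1 = 20; constraint 3: x2 - x4 = 6; constraint 5: x4 - x5 = 1, and every other listed constraint is also met.

Satisfiable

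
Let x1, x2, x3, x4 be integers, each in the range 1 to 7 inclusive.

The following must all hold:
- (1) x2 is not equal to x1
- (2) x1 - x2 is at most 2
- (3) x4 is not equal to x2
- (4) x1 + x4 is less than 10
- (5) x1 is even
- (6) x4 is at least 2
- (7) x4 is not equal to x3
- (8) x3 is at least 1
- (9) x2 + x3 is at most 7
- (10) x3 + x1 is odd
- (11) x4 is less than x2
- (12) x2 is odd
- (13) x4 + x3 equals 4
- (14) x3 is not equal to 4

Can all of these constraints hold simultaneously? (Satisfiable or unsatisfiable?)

Satisfiable

Take x1 = 4, x2 = 5, x3 = 1, x4 = 3. Then constraint 2: x1 - x2 = -1; constraint 4: x1 + x4 = 7; constraint 9: x2 + x3 = 6, and every other listed constraint is also met.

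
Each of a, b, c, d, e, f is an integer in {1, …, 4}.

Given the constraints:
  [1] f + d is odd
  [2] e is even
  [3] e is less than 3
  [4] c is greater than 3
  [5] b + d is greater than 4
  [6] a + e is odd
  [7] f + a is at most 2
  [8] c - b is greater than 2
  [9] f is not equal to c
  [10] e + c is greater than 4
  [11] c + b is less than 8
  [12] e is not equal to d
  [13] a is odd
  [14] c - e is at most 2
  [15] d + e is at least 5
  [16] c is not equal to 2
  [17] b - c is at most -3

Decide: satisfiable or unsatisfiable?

The assignment a = 1, b = 1, c = 4, d = 4, e = 2, f = 1 works:
  constraint 5 holds since b + d = 5.
  constraint 7 holds since f + a = 2.
  constraint 8 holds since c - b = 3.
The rest check out directly.

Satisfiable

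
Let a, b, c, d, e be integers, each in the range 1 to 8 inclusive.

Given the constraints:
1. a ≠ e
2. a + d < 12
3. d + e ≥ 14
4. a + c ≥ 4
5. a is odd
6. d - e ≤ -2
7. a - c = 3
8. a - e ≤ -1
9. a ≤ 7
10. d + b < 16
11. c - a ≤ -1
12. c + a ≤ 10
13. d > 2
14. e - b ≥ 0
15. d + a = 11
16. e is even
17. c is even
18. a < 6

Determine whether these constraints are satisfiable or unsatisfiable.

One satisfying assignment is a = 5, b = 7, c = 2, d = 6, e = 8.
For the less obvious constraints — constraint 2: a + d = 11; constraint 3: d + e = 14 — and the others hold by inspection.

Satisfiable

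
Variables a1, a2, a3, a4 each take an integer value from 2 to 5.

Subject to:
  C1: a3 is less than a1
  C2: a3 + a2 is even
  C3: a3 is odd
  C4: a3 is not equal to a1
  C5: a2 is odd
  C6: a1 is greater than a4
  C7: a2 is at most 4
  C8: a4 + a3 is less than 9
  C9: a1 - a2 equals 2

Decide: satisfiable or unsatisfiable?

Satisfiable

One satisfying assignment is a1 = 5, a2 = 3, a3 = 3, a4 = 3.
For the less obvious constraints — constraint 2: a3 + a2 = 6 is even; constraint 8: a4 + a3 = 6; constraint 9: a1 - a2 = 2 — and the others hold by inspection.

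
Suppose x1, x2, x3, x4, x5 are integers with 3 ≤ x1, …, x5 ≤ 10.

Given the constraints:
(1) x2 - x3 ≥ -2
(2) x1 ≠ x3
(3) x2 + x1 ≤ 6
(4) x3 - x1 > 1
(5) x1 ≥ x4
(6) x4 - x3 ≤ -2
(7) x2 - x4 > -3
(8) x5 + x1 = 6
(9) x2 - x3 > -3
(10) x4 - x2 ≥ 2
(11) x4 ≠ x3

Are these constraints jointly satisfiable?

Unsatisfiable

Constraints 1, 6, and 10 give x3 − x4 ≥ 2, x4 − x2 ≥ 2, x2 − x3 ≥ -2.
Adding all 3 inequalities: the left sides telescope to 0, and the right sides sum to 2 + 2 + (-2) = 2. So 0 ≥ 2, which is false.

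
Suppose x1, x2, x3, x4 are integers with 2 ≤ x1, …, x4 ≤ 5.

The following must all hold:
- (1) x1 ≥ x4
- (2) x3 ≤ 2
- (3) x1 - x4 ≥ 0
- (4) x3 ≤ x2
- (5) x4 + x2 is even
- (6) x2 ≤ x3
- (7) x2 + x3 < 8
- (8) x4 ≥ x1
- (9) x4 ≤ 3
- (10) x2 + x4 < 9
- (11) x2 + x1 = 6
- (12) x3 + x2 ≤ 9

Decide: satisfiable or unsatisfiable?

Unsatisfiable

From constraints 2 and 6: x2 ≤ x3 ≤ 2. From constraints 8 and 9: x1 ≤ x4 ≤ 3. Hence x2 + x1 ≤ 5. But constraint 11 requires x2 + x1 = 6, and 6 > 5. Contradiction.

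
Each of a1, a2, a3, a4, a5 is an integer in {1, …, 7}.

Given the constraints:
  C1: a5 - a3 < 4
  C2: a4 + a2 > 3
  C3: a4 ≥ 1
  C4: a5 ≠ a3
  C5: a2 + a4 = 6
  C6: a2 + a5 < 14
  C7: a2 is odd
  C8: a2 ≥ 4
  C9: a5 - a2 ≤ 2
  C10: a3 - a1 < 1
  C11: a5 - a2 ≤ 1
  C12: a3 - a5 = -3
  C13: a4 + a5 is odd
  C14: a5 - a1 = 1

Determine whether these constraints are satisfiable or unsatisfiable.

The assignment a1 = 5, a2 = 5, a3 = 3, a4 = 1, a5 = 6 works:
  constraint 1 holds since a5 - a3 = 3.
  constraint 2 holds since a4 + a2 = 6.
  constraint 5 holds since a2 + a4 = 6.
The rest check out directly.

Satisfiable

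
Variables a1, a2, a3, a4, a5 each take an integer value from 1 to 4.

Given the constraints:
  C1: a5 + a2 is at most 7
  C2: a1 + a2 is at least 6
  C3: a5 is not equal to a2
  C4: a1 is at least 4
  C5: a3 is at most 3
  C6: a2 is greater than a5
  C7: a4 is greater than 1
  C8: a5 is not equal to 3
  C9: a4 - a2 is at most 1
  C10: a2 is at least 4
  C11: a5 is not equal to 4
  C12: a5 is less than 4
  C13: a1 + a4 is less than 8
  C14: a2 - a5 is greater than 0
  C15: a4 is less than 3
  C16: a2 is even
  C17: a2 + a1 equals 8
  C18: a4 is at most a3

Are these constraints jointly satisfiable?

Try a1 = 4, a2 = 4, a3 = 2, a4 = 2, a5 = 2.
Check constraint 1: a5 + a2 = 6; constraint 2: a1 + a2 = 8; constraint 9: a4 - a2 = -2. The remaining constraints are straightforward to verify.

Satisfiable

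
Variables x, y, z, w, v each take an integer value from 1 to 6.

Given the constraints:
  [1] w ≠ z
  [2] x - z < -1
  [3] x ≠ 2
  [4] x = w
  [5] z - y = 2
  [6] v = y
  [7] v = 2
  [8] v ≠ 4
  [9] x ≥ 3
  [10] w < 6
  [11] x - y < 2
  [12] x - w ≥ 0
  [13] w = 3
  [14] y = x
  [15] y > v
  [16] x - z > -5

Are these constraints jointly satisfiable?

Constraint 7 fixes v = 2 and constraint 13 fixes w = 3. Constraints 4, 6, and 14 give v = y = x = w, so v = w. But 2 ≠ 3 — contradiction.

Unsatisfiable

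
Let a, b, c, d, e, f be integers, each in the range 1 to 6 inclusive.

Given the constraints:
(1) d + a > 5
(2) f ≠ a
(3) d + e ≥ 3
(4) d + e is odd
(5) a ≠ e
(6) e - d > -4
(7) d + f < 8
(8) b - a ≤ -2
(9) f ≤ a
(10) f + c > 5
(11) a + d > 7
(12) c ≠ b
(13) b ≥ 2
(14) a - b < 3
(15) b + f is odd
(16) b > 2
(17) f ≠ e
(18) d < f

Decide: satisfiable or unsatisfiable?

One satisfying assignment is a = 6, b = 4, c = 2, d = 2, e = 1, f = 5.
For the less obvious constraints — constraint 1: d + a = 8; constraint 3: d + e = 3; constraint 6: e - d = -1 — and the others hold by inspection.

Satisfiable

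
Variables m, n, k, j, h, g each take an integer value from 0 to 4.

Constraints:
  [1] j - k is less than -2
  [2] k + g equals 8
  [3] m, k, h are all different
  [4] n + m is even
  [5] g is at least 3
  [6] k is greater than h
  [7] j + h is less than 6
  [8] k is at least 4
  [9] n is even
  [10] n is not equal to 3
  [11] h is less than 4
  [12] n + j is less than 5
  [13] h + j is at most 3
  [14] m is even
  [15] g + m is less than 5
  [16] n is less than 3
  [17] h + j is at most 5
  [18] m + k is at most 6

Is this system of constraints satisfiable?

Satisfiable

One satisfying assignment is m = 0, n = 2, k = 4, j = 0, h = 3, g = 4.
For the less obvious constraints — constraint 1: j - k = -4; constraint 2: k + g = 8; constraint 7: j + h = 3 — and the others hold by inspection.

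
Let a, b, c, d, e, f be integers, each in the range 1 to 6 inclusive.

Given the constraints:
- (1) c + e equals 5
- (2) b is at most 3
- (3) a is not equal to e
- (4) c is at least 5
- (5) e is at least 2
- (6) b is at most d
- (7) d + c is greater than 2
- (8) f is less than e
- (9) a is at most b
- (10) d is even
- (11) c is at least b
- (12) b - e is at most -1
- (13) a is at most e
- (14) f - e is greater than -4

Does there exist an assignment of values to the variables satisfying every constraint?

From constraint 4: c ≥ 5. From constraint 5: e ≥ 2. Hence c + e ≥ 7. But constraint 1 requires c + e = 5, and 5 < 7. Contradiction.

Unsatisfiable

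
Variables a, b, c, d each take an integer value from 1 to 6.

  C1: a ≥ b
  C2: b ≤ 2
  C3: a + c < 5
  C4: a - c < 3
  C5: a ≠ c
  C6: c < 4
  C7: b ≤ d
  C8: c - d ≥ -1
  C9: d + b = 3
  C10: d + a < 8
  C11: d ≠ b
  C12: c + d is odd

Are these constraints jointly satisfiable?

Satisfiable

Try a = 3, b = 1, c = 1, d = 2.
Check constraint 3: a + c = 4; constraint 4: a - c = 2. The remaining constraints are straightforward to verify.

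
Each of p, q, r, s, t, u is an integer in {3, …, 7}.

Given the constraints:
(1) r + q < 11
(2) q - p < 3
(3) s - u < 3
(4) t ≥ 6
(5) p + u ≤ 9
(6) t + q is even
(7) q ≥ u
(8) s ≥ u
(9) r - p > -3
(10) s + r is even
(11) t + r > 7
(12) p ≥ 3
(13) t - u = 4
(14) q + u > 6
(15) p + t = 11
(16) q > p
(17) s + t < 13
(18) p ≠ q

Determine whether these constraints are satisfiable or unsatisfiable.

Satisfiable

Take p = 4, q = 5, r = 3, s = 5, t = 7, u = 3. Then constraint 1: r + q = 8; constraint 2: q - p = 1, and every other listed constraint is also met.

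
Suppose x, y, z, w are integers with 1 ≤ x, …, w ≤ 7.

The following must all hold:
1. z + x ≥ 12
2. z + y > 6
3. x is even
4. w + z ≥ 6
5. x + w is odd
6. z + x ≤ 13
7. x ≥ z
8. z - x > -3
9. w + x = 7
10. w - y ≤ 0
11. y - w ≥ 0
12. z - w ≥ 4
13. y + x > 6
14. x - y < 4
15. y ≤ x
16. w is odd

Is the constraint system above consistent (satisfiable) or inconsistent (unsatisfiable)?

Setting (x, y, z, w) = (6, 3, 6, 1) satisfies everything: constraint 1: z + x = 12; constraint 2: z + y = 9; constraint 4: w + z = 7, and the others follow.

Satisfiable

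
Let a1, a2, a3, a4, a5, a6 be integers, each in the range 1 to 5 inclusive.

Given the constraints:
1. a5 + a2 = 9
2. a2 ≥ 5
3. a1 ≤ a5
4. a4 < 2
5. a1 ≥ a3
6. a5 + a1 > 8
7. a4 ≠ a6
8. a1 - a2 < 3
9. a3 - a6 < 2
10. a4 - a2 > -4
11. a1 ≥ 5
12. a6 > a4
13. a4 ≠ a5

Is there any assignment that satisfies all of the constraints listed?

From constraints 3 and 11: a5 ≥ a1 ≥ 5. From constraint 2: a2 ≥ 5. Hence a5 + a2 ≥ 10. But constraint 1 requires a5 + a2 = 9, and 9 < 10. Contradiction.

Unsatisfiable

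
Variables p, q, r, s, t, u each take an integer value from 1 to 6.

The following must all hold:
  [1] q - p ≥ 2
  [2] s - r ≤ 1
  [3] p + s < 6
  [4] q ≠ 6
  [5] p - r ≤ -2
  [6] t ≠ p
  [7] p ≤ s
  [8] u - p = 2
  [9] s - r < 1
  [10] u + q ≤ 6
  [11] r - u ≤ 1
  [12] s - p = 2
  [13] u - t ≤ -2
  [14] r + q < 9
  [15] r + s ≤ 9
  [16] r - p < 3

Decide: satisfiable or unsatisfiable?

The assignment p = 1, q = 3, r = 3, s = 3, t = 6, u = 3 works:
  constraint 1 holds since q - p = 2.
  constraint 2 holds since s - r = 0.
The rest check out directly.

Satisfiable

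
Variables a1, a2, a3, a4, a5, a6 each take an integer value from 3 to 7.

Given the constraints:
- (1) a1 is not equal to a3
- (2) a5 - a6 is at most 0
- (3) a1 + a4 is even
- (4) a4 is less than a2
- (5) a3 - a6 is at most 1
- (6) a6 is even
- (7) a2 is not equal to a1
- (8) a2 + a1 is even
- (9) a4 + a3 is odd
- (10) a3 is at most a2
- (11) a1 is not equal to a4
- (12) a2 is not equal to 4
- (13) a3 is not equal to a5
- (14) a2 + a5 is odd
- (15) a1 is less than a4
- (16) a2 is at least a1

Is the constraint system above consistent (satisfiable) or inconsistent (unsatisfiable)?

Try a1 = 3, a2 = 7, a3 = 4, a4 = 5, a5 = 6, a6 = 6.
Check constraint 2: a5 - a6 = 0; constraint 5: a3 - a6 = -2. The remaining constraints are straightforward to verify.

Satisfiable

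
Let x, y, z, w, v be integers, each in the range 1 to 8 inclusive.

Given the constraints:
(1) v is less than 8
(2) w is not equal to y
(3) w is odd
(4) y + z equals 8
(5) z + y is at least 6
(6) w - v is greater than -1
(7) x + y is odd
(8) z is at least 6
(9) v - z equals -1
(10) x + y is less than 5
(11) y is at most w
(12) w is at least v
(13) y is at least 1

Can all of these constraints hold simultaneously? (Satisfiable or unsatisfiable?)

One satisfying assignment is x = 1, y = 2, z = 6, w = 5, v = 5.
For the less obvious constraints — constraint 4: y + z = 8; constraint 5: z + y = 8 — and the others hold by inspection.

Satisfiable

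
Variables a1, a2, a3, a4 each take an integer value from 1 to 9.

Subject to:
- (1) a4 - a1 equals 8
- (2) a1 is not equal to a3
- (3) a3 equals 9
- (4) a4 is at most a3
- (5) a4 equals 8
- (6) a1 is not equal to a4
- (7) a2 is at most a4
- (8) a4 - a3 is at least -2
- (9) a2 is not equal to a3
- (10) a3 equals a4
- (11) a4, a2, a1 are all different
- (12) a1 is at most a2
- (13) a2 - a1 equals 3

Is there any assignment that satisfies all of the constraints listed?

Constraint 3 fixes a3 = 9 and constraint 5 fixes a4 = 8, but constraint 10 requires a3 = a4. Since 9 ≠ 8, contradiction.

Unsatisfiable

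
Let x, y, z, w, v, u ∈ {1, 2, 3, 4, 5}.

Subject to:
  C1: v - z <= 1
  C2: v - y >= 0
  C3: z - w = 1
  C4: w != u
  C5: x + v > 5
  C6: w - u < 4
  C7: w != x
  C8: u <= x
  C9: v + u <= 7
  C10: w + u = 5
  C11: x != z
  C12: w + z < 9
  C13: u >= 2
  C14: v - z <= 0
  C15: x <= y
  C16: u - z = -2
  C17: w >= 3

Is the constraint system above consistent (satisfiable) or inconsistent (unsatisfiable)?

Satisfiable

Take x = 2, y = 3, z = 4, w = 3, v = 4, u = 2. Then constraint 1: v - z = 0; constraint 2: v - y = 1; constraint 3: z - w = 1, and every other listed constraint is also met.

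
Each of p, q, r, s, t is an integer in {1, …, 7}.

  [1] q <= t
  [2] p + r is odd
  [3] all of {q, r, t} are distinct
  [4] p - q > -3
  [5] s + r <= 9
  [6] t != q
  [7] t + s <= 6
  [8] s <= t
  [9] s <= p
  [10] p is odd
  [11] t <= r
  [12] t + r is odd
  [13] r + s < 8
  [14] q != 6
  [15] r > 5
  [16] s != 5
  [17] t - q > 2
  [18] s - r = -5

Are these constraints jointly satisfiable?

The assignment p = 1, q = 1, r = 6, s = 1, t = 5 works:
  constraint 4 holds since p - q = 0.
  constraint 5 holds since s + r = 7.
  constraint 7 holds since t + s = 6.
The rest check out directly.

Satisfiable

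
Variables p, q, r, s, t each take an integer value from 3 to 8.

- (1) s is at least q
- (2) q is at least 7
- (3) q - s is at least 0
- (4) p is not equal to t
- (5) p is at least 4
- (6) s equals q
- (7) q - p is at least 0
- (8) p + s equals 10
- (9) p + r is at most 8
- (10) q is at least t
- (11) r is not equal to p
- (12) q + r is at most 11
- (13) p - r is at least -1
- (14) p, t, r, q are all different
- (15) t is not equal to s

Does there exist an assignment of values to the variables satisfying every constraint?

Unsatisfiable

From constraint 5: p ≥ 4. From constraints 1 and 2: s ≥ q ≥ 7. Hence p + s ≥ 11. But constraint 8 requires p + s = 10, and 10 < 11. Contradiction.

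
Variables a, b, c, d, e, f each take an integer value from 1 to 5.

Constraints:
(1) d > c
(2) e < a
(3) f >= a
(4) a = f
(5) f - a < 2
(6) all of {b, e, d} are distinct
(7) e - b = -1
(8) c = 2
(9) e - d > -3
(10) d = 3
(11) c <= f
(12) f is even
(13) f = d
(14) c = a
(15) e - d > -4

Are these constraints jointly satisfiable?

Unsatisfiable

Constraint 8 fixes c = 2 and constraint 10 fixes d = 3. Constraints 4, 13, and 14 give c = a = f = d, so c = d. But 2 ≠ 3 — contradiction.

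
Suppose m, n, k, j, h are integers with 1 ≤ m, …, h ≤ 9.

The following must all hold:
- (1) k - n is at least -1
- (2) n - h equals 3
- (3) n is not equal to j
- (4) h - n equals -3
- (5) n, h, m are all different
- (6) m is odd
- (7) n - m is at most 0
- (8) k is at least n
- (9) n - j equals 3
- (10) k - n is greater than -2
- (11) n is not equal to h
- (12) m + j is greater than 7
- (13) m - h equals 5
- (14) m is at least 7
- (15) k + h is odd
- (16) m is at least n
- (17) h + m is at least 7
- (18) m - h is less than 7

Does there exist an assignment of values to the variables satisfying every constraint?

Satisfiable

Setting (m, n, k, j, h) = (7, 5, 5, 2, 2) satisfies everything: constraint 1: k - n = 0; constraint 2: n - h = 3, and the others follow.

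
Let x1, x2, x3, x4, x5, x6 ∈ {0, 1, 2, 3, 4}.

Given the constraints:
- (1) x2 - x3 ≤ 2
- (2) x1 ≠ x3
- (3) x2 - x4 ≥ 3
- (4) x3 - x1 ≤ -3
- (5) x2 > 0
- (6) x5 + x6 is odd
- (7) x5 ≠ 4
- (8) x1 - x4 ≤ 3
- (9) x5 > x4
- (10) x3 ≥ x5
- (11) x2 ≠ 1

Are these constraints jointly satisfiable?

Constraints 1, 3, 4, and 8 give x3 − x2 ≥ -2, x2 − x4 ≥ 3, x4 − x1 ≥ -3, x1 − x3 ≥ 3.
Adding all 4 inequalities: the left sides telescope to 0, and the right sides sum to (-2) + 3 + (-3) + 3 = 1. So 0 ≥ 1, which is false.

Unsatisfiable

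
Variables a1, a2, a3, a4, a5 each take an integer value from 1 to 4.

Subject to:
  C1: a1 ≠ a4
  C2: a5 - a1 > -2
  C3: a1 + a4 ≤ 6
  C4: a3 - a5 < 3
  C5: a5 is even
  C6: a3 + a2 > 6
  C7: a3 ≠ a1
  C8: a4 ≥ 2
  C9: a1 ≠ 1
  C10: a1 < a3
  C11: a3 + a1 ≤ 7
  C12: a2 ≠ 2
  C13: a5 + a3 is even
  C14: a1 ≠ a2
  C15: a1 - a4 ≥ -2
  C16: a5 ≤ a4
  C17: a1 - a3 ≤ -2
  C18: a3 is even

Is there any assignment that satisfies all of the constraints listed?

Try a1 = 2, a2 = 4, a3 = 4, a4 = 4, a5 = 2.
Check constraint 2: a5 - a1 = 0; constraint 3: a1 + a4 = 6; constraint 4: a3 - a5 = 2. The remaining constraints are straightforward to verify.

Satisfiable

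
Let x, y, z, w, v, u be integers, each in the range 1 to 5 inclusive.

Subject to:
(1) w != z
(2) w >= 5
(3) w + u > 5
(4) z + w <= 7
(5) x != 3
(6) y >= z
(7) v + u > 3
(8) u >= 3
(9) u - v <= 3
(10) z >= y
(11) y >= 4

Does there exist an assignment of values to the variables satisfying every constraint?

Unsatisfiable

From constraints 10 and 11: z ≥ y ≥ 4. From constraint 2: w ≥ 5. Hence z + w ≥ 9. But constraint 4 requires z + w ≤ 7, and 7 < 9. Contradiction.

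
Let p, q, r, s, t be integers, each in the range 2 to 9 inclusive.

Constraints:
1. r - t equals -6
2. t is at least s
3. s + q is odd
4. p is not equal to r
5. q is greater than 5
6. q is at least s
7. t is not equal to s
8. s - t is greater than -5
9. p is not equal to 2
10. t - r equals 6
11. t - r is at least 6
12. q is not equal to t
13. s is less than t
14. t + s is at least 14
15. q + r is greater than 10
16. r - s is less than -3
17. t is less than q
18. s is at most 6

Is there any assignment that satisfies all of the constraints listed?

Take p = 3, q = 9, r = 2, s = 6, t = 8. Then constraint 1: r - t = -6; constraint 8: s - t = -2, and every other listed constraint is also met.

Satisfiable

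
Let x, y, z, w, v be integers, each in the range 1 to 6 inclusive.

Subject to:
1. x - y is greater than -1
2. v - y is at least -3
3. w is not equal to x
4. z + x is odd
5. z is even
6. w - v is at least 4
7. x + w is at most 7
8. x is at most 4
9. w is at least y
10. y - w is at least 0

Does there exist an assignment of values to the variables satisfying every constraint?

Unsatisfiable

Constraints 2, 6, and 10 give w − v ≥ 4, v − y ≥ -3, y − w ≥ 0.
Adding all 3 inequalities: the left sides telescope to 0, and the right sides sum to 4 + (-3) + 0 = 1. So 0 ≥ 1, which is false.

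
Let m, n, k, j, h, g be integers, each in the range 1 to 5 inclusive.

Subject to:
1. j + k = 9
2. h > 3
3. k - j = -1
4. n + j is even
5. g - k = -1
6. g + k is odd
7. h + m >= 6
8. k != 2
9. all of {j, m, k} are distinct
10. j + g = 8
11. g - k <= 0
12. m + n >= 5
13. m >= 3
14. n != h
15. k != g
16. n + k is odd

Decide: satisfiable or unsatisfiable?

One satisfying assignment is m = 3, n = 3, k = 4, j = 5, h = 5, g = 3.
For the less obvious constraints — constraint 1: j + k = 9; constraint 3: k - j = -1 — and the others hold by inspection.

Satisfiable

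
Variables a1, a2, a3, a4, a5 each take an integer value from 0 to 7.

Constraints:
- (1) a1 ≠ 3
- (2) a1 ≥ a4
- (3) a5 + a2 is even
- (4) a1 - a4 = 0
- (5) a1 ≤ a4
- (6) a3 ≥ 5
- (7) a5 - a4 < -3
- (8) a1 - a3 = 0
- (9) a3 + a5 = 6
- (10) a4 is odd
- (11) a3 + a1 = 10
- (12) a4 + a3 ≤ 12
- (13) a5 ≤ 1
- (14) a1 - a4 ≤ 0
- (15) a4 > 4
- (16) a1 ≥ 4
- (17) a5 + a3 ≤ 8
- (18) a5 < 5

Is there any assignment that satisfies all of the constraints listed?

Satisfiable

Try a1 = 5, a2 = 1, a3 = 5, a4 = 5, a5 = 1.
Check constraint 4: a1 - a4 = 0; constraint 7: a5 - a4 = -4; constraint 8: a1 - a3 = 0. The remaining constraints are straightforward to verify.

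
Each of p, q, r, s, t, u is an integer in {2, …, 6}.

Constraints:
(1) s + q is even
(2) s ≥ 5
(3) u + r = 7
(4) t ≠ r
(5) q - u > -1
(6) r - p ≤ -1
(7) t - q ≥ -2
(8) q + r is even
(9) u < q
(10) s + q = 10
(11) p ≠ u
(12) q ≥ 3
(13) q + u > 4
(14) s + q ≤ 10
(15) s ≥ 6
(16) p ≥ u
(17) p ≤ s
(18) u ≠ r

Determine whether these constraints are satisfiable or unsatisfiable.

Satisfiable

Setting (p, q, r, s, t, u) = (6, 4, 4, 6, 5, 3) satisfies everything: constraint 3: u + r = 7; constraint 5: q - u = 1, and the others follow.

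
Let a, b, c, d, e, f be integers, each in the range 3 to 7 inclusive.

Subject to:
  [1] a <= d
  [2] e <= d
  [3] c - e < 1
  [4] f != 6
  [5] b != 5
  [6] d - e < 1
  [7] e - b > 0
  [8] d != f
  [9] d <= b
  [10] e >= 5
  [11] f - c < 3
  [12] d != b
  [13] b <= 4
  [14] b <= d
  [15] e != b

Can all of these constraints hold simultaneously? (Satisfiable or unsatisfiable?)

From constraints 2 and 10: d ≥ e and e ≥ 5, so d ≥ 5. From constraints 9 and 13: d ≤ b and b ≤ 4, so d ≤ 4. But 4 < 5, so no value of d works.

Unsatisfiable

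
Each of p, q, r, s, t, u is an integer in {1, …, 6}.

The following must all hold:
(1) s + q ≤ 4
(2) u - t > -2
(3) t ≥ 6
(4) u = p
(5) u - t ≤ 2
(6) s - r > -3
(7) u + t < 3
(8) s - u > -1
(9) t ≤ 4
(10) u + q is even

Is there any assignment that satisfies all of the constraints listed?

Unsatisfiable

From constraint 3: t ≥ 6. From constraint 9: t ≤ 4. But 4 < 6, so no value of t works.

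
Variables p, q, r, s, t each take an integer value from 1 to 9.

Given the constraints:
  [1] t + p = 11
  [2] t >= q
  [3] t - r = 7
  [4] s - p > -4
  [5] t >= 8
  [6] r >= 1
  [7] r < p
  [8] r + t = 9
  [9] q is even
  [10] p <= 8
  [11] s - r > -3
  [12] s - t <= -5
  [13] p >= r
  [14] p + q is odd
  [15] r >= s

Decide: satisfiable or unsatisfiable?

The assignment p = 3, q = 2, r = 1, s = 1, t = 8 works:
  constraint 1 holds since t + p = 11.
  constraint 3 holds since t - r = 7.
  constraint 4 holds since s - p = -2.
The rest check out directly.

Satisfiable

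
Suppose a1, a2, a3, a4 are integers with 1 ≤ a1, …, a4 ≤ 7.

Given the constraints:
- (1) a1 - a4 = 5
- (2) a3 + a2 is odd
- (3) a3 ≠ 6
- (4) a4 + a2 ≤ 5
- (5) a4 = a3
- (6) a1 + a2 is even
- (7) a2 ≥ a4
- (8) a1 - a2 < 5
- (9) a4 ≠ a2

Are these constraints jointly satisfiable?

Try a1 = 6, a2 = 4, a3 = 1, a4 = 1.
Check constraint 1: a1 - a4 = 5; constraint 4: a4 + a2 = 5; constraint 8: a1 - a2 = 2. The remaining constraints are straightforward to verify.

Satisfiable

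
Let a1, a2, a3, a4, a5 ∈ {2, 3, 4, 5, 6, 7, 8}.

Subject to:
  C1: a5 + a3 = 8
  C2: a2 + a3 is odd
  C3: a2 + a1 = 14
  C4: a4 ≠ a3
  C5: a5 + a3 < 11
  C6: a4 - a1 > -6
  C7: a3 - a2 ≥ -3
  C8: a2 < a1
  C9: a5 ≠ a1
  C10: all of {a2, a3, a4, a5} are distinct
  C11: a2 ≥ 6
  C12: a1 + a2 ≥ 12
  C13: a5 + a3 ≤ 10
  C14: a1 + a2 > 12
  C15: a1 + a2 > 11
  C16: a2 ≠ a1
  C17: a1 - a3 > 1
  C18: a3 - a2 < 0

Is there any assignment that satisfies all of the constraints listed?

One satisfying assignment is a1 = 8, a2 = 6, a3 = 5, a4 = 4, a5 = 3.
For the less obvious constraints — constraint 1: a5 + a3 = 8; constraint 3: a2 + a1 = 14 — and the others hold by inspection.

Satisfiable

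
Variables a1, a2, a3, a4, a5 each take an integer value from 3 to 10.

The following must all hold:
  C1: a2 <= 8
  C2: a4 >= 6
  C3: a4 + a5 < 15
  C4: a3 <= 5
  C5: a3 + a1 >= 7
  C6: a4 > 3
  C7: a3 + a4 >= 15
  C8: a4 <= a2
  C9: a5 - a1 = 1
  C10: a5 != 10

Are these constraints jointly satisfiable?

From constraint 4: a3 ≤ 5. From constraints 1 and 8: a4 ≤ a2 ≤ 8. Hence a3 + a4 ≤ 13. But constraint 7 requires a3 + a4 ≥ 15, and 15 > 13. Contradiction.

Unsatisfiable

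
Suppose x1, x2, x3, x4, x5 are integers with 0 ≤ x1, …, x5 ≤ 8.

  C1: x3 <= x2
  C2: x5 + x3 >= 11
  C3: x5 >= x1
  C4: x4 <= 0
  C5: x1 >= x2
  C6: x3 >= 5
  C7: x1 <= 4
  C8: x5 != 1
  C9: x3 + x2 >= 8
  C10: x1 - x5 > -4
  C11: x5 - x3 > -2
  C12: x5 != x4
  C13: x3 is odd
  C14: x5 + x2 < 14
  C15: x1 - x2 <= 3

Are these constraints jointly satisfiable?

Unsatisfiable

From constraints 1 and 6: x2 ≥ x3 and x3 ≥ 5, so x2 ≥ 5. From constraints 5 and 7: x2 ≤ x1 and x1 ≤ 4, so x2 ≤ 4. But 4 < 5, so no value of x2 works.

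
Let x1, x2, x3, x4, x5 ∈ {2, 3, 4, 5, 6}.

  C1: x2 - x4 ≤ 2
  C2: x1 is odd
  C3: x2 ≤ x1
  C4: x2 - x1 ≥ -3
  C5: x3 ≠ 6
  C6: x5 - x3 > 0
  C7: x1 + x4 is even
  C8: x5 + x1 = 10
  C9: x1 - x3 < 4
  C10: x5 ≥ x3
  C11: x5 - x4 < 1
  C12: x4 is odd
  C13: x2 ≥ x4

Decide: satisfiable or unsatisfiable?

Satisfiable

Try x1 = 5, x2 = 5, x3 = 2, x4 = 5, x5 = 5.
Check constraint 1: x2 - x4 = 0; constraint 4: x2 - x1 = 0; constraint 6: x5 - x3 = 3. The remaining constraints are straightforward to verify.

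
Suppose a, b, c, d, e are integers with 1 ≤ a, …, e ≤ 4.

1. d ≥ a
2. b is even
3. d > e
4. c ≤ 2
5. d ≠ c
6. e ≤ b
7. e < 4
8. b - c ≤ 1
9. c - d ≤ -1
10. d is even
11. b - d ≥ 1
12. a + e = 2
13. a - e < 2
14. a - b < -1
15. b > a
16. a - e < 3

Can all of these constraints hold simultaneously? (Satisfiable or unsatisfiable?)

Unsatisfiable

Constraints 8, 9, and 11 give b − d ≥ 1, d − c ≥ 1, c − b ≥ -1.
Adding all 3 inequalities: the left sides telescope to 0, and the right sides sum to 1 + 1 + (-1) = 1. So 0 ≥ 1, which is false.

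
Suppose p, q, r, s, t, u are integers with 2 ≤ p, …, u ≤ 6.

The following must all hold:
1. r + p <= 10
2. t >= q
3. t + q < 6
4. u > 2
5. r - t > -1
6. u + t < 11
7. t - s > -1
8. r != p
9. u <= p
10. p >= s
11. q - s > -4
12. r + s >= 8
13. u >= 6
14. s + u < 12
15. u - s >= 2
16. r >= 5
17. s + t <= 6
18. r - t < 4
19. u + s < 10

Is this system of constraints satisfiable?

From constraint 16: r ≥ 5. From constraints 9 and 13: p ≥ u ≥ 6. Hence r + p ≥ 11. But constraint 1 requires r + p ≤ 10, and 10 < 11. Contradiction.

Unsatisfiable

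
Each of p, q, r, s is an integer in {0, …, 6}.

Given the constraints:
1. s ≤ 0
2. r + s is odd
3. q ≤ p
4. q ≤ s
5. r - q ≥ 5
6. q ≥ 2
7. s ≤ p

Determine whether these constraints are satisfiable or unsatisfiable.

Unsatisfiable

From constraint 6: q ≥ 2. From constraints 1 and 4: q ≤ s and s ≤ 0, so q ≤ 0. But 0 < 2, so no value of q works.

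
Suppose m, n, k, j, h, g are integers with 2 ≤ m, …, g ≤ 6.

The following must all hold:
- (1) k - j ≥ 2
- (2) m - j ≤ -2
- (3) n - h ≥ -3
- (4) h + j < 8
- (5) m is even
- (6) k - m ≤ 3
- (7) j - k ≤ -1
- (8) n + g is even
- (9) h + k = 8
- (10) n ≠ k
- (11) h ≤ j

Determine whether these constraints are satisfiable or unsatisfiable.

Unsatisfiable

Constraints 1, 2, and 6 give m − k ≥ -3, k − j ≥ 2, j − m ≥ 2.
Adding all 3 inequalities: the left sides telescope to 0, and the right sides sum to (-3) + 2 + 2 = 1. So 0 ≥ 1, which is false.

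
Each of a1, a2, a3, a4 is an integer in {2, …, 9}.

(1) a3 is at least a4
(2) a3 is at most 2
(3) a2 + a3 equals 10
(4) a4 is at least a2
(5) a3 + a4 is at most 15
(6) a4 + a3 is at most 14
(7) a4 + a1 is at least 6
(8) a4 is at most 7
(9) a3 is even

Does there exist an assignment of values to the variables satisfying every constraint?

Unsatisfiable

From constraints 4 and 8: a2 ≤ a4 ≤ 7. From constraint 2: a3 ≤ 2. Hence a2 + a3 ≤ 9. But constraint 3 requires a2 + a3 = 10, and 10 > 9. Contradiction.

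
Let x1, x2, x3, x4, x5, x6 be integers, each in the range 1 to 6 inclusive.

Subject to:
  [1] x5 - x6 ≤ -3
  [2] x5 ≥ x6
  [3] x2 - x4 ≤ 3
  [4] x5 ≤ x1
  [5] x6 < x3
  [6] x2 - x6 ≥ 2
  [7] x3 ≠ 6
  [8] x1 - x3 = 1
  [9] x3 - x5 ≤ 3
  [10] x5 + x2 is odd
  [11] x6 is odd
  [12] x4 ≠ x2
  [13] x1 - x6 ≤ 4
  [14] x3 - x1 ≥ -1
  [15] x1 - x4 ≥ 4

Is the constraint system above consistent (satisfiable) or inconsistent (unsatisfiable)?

Constraints 1, 3, 6, 9, 14, and 15 give x6 − x5 ≥ 3, x5 − x3 ≥ -3, x3 − x1 ≥ -1, x1 − x4 ≥ 4, x4 − x2 ≥ -3, x2 − x6 ≥ 2.
Adding all 6 inequalities: the left sides telescope to 0, and the right sides sum to 3 + (-3) + (-1) + 4 + (-3) + 2 = 2. So 0 ≥ 2, which is false.

Unsatisfiable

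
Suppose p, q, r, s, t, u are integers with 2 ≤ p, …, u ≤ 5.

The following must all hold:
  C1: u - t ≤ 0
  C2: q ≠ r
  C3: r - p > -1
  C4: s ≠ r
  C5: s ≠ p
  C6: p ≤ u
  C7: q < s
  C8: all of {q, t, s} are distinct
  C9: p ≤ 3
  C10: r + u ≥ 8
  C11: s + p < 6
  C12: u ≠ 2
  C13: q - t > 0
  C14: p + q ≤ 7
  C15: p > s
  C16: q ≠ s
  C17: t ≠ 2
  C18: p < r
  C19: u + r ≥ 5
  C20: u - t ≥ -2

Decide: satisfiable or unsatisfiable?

Constraints 1, 6, 7, 13, and 15 give s < p, p ≤ u, u ≤ t, t < q, q < s. Chaining: s < p ≤ u ≤ t < q < s, which forces s < s — impossible.

Unsatisfiable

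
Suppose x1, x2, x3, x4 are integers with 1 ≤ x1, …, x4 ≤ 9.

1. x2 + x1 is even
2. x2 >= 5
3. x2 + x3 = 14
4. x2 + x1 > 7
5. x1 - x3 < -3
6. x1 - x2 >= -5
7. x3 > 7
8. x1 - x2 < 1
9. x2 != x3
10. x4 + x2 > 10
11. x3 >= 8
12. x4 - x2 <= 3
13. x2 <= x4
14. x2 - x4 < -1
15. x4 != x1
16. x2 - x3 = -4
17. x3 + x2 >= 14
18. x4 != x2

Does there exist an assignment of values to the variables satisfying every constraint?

Satisfiable

The assignment x1 = 3, x2 = 5, x3 = 9, x4 = 8 works:
  constraint 3 holds since x2 + x3 = 14.
  constraint 4 holds since x2 + x1 = 8.
The rest check out directly.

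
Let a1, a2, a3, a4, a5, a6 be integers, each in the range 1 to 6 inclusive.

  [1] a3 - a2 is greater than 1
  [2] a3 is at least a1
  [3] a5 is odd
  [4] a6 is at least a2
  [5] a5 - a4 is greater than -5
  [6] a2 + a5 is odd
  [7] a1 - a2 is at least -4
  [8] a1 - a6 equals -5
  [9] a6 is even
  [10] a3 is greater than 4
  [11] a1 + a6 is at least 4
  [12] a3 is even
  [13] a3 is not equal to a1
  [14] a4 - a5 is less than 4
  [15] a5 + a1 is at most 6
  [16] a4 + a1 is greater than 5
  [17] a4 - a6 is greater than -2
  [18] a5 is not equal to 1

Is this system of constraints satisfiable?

The assignment a1 = 1, a2 = 4, a3 = 6, a4 = 6, a5 = 3, a6 = 6 works:
  constraint 1 holds since a3 - a2 = 2.
  constraint 5 holds since a5 - a4 = -3.
  constraint 7 holds since a1 - a2 = -3.
The rest check out directly.

Satisfiable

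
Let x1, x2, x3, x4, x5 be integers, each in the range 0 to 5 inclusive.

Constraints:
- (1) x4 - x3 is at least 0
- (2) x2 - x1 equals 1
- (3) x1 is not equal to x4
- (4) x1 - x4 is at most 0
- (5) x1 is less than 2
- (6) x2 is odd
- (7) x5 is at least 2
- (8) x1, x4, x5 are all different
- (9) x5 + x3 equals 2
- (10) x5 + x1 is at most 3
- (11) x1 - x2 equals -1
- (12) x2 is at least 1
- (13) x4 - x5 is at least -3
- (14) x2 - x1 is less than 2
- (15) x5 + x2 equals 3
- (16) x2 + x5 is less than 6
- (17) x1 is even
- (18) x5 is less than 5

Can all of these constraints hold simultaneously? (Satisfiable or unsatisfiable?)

Satisfiable

Take x1 = 0, x2 = 1, x3 = 0, x4 = 1, x5 = 2. Then constraint 1: x4 - x3 = 1; constraint 2: x2 - x1 = 1, and every other listed constraint is also met.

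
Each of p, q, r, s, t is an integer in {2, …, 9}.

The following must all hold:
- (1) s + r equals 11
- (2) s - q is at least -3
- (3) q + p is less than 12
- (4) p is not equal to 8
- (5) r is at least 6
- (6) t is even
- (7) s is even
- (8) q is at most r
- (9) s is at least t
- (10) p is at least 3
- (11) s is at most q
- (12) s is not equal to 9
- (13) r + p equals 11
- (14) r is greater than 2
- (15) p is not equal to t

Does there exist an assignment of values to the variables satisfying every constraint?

One satisfying assignment is p = 4, q = 7, r = 7, s = 4, t = 2.
For the less obvious constraints — constraint 1: s + r = 11; constraint 2: s - q = -3; constraint 3: q + p = 11 — and the others hold by inspection.

Satisfiable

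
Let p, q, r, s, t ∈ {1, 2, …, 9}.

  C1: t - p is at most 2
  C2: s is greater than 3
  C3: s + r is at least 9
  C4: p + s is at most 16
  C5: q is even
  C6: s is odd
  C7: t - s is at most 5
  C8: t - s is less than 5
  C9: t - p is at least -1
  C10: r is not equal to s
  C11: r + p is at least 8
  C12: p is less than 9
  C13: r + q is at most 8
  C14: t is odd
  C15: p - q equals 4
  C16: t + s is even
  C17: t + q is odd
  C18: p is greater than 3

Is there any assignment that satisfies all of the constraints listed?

Satisfiable

Take p = 8, q = 4, r = 3, s = 7, t = 9. Then constraint 1: t - p = 1; constraint 3: s + r = 10, and every other listed constraint is also met.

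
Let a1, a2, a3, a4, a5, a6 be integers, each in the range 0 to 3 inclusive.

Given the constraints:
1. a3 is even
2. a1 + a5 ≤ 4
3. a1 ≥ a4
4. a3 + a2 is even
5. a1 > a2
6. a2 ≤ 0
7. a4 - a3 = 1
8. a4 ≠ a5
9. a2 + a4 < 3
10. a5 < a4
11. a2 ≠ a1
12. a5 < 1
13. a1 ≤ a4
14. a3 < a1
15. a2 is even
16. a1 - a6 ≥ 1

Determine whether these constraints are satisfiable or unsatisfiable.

Setting (a1, a2, a3, a4, a5, a6) = (1, 0, 0, 1, 0, 0) satisfies everything: constraint 2: a1 + a5 = 1; constraint 7: a4 - a3 = 1, and the others follow.

Satisfiable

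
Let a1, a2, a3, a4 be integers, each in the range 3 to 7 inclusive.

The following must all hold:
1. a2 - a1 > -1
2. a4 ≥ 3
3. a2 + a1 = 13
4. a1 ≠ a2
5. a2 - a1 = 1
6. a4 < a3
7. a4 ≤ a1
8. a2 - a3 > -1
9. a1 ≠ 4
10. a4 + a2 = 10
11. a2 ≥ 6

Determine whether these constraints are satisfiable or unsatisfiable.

Take a1 = 6, a2 = 7, a3 = 5, a4 = 3. Then constraint 1: a2 - a1 = 1; constraint 3: a2 + a1 = 13; constraint 5: a2 - a1 = 1, and every other listed constraint is also met.

Satisfiable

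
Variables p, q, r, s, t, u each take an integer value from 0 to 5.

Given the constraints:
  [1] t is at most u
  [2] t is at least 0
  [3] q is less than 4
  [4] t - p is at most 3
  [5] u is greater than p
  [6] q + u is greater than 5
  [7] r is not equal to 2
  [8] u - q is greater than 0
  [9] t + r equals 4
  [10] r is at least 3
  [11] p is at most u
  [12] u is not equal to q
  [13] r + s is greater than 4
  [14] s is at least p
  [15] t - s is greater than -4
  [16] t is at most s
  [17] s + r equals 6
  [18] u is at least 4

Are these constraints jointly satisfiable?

Take p = 0, q = 3, r = 3, s = 3, t = 1, u = 5. Then constraint 4: t - p = 1; constraint 6: q + u = 8; constraint 8: u - q = 2, and every other listed constraint is also met.

Satisfiable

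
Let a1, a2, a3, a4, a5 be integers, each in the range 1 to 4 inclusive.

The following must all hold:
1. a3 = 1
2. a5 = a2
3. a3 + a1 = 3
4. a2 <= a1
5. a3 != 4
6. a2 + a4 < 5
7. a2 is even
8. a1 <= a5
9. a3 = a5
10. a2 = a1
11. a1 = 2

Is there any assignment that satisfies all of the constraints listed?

Unsatisfiable

Constraint 1 fixes a3 = 1 and constraint 11 fixes a1 = 2. Constraints 2, 9, and 10 give a3 = a5 = a2 = a1, so a3 = a1. But 1 ≠ 2 — contradiction.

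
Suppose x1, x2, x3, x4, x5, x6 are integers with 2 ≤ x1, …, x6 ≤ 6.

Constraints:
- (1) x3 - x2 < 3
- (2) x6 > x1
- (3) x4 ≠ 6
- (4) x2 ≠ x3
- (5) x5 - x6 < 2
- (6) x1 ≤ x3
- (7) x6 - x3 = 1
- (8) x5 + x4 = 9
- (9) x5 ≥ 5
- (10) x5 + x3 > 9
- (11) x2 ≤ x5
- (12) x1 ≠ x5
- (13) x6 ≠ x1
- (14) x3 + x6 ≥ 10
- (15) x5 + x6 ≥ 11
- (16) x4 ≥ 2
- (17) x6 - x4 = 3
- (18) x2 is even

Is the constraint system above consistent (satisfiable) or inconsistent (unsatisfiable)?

Take x1 = 2, x2 = 4, x3 = 5, x4 = 3, x5 = 6, x6 = 6. Then constraint 1: x3 - x2 = 1; constraint 5: x5 - x6 = 0, and every other listed constraint is also met.

Satisfiable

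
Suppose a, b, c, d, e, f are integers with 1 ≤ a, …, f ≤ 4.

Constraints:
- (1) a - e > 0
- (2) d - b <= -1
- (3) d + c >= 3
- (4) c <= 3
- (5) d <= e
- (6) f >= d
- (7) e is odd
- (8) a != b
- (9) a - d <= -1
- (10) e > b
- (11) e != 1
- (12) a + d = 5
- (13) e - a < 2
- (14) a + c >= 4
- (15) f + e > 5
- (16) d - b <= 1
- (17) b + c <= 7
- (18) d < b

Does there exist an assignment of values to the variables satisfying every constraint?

Unsatisfiable

Constraints 1, 2, 9, and 10 give b < e, e < a, a < d, d < b. Chaining: b < e < a < d < b, which forces b < b — impossible.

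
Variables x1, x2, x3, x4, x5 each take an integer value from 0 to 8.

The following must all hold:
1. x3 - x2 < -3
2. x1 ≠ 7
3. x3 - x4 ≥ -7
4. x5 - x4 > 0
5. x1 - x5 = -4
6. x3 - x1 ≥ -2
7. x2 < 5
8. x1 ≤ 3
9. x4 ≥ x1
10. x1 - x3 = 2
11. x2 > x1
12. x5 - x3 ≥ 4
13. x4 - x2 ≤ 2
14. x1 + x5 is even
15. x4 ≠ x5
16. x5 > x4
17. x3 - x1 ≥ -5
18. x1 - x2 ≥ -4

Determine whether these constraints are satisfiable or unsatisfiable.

Try x1 = 2, x2 = 4, x3 = 0, x4 = 5, x5 = 6.
Check constraint 1: x3 - x2 = -4; constraint 3: x3 - x4 = -5; constraint 4: x5 - x4 = 1. The remaining constraints are straightforward to verify.

Satisfiable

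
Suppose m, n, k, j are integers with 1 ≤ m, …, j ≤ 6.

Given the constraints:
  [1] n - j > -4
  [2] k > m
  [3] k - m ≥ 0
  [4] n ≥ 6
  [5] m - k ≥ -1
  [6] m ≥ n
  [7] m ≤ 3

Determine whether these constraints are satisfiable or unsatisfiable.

Unsatisfiable

From constraint 4: n ≥ 6. From constraints 6 and 7: n ≤ m and m ≤ 3, so n ≤ 3. But 3 < 6, so no value of n works.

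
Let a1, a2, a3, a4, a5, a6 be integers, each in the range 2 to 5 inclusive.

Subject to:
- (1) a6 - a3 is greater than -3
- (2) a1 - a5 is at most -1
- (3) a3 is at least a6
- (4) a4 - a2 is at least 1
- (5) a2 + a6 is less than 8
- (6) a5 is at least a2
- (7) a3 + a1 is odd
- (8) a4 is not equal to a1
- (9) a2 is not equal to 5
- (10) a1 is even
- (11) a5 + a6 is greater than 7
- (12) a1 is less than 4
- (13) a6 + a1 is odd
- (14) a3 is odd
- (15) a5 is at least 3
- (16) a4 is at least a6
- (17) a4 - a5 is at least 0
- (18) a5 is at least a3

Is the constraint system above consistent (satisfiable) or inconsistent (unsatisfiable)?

Satisfiable

One satisfying assignment is a1 = 2, a2 = 2, a3 = 5, a4 = 5, a5 = 5, a6 = 5.
For the less obvious constraints — constraint 1: a6 - a3 = 0; constraint 2: a1 - a5 = -3; constraint 4: a4 - a2 = 3 — and the others hold by inspection.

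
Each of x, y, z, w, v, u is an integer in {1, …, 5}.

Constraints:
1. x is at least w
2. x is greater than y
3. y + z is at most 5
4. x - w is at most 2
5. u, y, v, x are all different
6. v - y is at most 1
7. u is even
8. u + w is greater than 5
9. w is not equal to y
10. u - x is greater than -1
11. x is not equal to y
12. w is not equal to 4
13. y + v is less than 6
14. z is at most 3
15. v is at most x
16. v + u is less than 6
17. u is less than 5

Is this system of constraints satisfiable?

Take x = 3, y = 2, z = 3, w = 3, v = 1, u = 4. Then constraint 3: y + z = 5; constraint 4: x - w = 0, and every other listed constraint is also met.

Satisfiable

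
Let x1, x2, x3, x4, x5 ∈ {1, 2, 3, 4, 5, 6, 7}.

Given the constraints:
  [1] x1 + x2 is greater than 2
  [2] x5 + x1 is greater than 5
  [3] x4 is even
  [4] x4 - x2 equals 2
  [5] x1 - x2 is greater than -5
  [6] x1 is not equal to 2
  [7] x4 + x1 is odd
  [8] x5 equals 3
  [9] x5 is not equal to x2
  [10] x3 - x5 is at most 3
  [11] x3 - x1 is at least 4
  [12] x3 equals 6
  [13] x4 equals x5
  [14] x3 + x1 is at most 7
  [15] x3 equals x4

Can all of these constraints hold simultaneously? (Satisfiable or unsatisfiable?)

Constraint 12 fixes x3 = 6 and constraint 8 fixes x5 = 3. Constraints 13 and 15 give x3 = x4 = x5, so x3 = x5. But 6 ≠ 3 — contradiction.

Unsatisfiable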